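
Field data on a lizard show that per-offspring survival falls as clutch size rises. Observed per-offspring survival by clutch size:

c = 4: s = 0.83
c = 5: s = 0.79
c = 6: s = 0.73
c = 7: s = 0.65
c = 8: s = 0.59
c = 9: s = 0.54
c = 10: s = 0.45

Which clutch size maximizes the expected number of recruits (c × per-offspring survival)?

9

Expected recruits = c × s(c):
  c=4: 4 × 0.83 = 3.320
  c=5: 5 × 0.79 = 3.950
  c=6: 6 × 0.73 = 4.380
  c=7: 7 × 0.65 = 4.550
  c=8: 8 × 0.59 = 4.720
  c=9: 9 × 0.54 = 4.860
  c=10: 10 × 0.45 = 4.500
Maximum at c = 9 (4.860 recruits).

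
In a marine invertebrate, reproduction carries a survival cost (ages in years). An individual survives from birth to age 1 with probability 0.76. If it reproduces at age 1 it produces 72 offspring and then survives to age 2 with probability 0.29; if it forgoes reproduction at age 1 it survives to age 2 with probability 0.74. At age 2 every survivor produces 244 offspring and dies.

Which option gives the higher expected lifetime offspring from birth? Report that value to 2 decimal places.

breed at age 1: R₀ = 0.76 × (72 + 0.29 × 244) = 0.76 × 142.7600 = 108.4976
delay to age 2: R₀ = 0.76 × (0.74 × 244) = 0.76 × 180.5600 = 137.2256
Higher: delay to age 2 (137.2256).

137.23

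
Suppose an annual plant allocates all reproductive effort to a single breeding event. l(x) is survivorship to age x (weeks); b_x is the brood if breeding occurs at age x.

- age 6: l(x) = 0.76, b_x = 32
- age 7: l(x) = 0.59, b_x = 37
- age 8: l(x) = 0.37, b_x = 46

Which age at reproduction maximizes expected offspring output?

Expected offspring if breeding at age x = l(x) × b_x:
  age 6: 0.76 × 32 = 24.320
  age 7: 0.59 × 37 = 21.830
  age 8: 0.37 × 46 = 17.020
Maximum at age 6 (24.320).

6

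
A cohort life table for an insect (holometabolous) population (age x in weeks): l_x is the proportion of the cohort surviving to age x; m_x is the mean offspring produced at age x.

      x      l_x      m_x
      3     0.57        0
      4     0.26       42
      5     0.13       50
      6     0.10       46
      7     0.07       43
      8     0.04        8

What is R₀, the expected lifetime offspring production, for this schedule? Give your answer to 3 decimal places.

R₀ = Σ l_x m_x:
  age 3: 0.57 × 0 = 0.0000
  age 4: 0.26 × 42 = 10.9200
  age 5: 0.13 × 50 = 6.5000
  age 6: 0.10 × 46 = 4.6000
  age 7: 0.07 × 43 = 3.0100
  age 8: 0.04 × 8 = 0.3200
R₀ = 0.0000 + 10.9200 + 6.5000 + 4.6000 + 3.0100 + 0.3200 = 25.3500

25.350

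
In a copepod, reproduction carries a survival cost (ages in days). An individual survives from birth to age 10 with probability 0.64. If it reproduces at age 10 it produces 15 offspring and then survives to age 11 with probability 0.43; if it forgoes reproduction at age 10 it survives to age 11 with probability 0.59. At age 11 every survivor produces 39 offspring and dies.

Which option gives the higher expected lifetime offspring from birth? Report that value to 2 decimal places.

20.33

breed at age 10: R₀ = 0.64 × (15 + 0.43 × 39) = 0.64 × 31.7700 = 20.3328
delay to age 11: R₀ = 0.64 × (0.59 × 39) = 0.64 × 23.0100 = 14.7264
Higher: breed at age 10 (20.3328).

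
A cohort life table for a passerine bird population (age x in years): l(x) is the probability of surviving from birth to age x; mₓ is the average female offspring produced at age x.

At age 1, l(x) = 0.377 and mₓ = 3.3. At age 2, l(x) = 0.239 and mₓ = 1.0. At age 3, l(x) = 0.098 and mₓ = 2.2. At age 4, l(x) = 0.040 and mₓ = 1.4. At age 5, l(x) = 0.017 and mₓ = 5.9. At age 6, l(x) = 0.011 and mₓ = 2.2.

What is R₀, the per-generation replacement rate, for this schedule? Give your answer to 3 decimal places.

R₀ = Σ l(x) mₓ:
  age 1: 0.377 × 3.3 = 1.2441
  age 2: 0.239 × 1.0 = 0.2390
  age 3: 0.098 × 2.2 = 0.2156
  age 4: 0.040 × 1.4 = 0.0560
  age 5: 0.017 × 5.9 = 0.1003
  age 6: 0.011 × 2.2 = 0.0242
R₀ = 1.2441 + 0.2390 + 0.2156 + 0.0560 + 0.1003 + 0.0242 = 1.8792

1.879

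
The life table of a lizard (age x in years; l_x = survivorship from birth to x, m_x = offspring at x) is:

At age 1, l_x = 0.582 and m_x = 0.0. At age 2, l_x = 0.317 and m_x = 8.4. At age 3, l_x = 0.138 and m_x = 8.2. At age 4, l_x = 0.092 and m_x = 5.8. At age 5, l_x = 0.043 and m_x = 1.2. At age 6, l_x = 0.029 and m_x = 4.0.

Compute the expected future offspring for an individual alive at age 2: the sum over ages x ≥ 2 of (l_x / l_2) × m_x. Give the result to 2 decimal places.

14.18

l_2 = 0.317. Conditional survival from age 2 to x is l_x / l_2.
  x=2: (0.317/0.317) × 8.4 = 8.4000
  x=3: (0.138/0.317) × 8.2 = 3.5697
  x=4: (0.092/0.317) × 5.8 = 1.6833
  x=5: (0.043/0.317) × 1.2 = 0.1628
  x=6: (0.029/0.317) × 4.0 = 0.3659
Sum = 8.4000 + 3.5697 + 1.6833 + 0.1628 + 0.3659 = 14.1817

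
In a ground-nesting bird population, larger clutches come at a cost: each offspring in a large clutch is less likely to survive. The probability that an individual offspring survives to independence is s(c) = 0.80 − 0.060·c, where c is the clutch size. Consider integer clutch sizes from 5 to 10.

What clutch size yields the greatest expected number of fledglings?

Expected fledglings = c × s(c):
  c=5: 5 × 0.500 = 2.500
  c=6: 6 × 0.440 = 2.640
  c=7: 7 × 0.380 = 2.660
  c=8: 8 × 0.320 = 2.560
  c=9: 9 × 0.260 = 2.340
  c=10: 10 × 0.200 = 2.000
Maximum at c = 7 (2.660 fledglings).

7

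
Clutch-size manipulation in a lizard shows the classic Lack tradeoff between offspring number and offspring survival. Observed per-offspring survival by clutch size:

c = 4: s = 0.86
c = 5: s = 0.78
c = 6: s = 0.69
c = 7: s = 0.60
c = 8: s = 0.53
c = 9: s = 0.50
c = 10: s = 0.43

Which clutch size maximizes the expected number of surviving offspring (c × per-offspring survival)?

9

Expected surviving offspring = c × s(c):
  c=4: 4 × 0.86 = 3.440
  c=5: 5 × 0.78 = 3.900
  c=6: 6 × 0.69 = 4.140
  c=7: 7 × 0.60 = 4.200
  c=8: 8 × 0.53 = 4.240
  c=9: 9 × 0.50 = 4.500
  c=10: 10 × 0.43 = 4.300
Maximum at c = 9 (4.500 surviving offspring).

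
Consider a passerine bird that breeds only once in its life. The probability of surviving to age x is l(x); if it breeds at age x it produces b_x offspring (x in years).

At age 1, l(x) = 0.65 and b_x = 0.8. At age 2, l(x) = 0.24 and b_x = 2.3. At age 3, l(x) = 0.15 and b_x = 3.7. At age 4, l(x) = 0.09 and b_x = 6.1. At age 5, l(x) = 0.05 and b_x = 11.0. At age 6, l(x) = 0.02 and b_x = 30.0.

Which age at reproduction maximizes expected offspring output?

6

Expected offspring if breeding at age x = l(x) × b_x:
  age 1: 0.65 × 0.8 = 0.520
  age 2: 0.24 × 2.3 = 0.552
  age 3: 0.15 × 3.7 = 0.555
  age 4: 0.09 × 6.1 = 0.549
  age 5: 0.05 × 11.0 = 0.550
  age 6: 0.02 × 30.0 = 0.600
Maximum at age 6 (0.600).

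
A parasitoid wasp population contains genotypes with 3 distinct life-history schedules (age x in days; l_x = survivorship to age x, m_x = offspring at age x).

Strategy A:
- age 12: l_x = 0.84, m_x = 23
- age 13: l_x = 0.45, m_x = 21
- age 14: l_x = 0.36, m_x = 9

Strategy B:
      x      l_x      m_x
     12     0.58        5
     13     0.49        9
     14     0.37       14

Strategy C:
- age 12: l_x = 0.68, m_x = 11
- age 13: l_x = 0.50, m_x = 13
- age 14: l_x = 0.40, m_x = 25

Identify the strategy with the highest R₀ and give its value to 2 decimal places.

Strategy A: R₀ = 0.84×23 + 0.45×21 + 0.36×9 = 32.0100
Strategy B: R₀ = 0.58×5 + 0.49×9 + 0.37×14 = 12.4900
Strategy C: R₀ = 0.68×11 + 0.50×13 + 0.40×25 = 23.9800
Highest R₀: strategy A with 32.0100.

32.01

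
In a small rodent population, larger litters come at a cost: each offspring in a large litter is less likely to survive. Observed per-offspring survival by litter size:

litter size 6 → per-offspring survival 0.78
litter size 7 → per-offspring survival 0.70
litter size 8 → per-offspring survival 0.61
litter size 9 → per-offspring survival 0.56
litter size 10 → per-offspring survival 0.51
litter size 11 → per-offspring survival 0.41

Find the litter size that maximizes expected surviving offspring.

Expected surviving offspring = c × s(c):
  c=6: 6 × 0.78 = 4.680
  c=7: 7 × 0.70 = 4.900
  c=8: 8 × 0.61 = 4.880
  c=9: 9 × 0.56 = 5.040
  c=10: 10 × 0.51 = 5.100
  c=11: 11 × 0.41 = 4.510
Maximum at c = 10 (5.100 surviving offspring).

10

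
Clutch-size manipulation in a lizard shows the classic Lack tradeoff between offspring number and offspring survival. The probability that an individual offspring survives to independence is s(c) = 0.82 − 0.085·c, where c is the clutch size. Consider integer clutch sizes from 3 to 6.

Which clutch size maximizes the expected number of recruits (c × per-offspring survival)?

5

Expected recruits = c × s(c):
  c=3: 3 × 0.565 = 1.695
  c=4: 4 × 0.480 = 1.920
  c=5: 5 × 0.395 = 1.975
  c=6: 6 × 0.310 = 1.860
Maximum at c = 5 (1.975 recruits).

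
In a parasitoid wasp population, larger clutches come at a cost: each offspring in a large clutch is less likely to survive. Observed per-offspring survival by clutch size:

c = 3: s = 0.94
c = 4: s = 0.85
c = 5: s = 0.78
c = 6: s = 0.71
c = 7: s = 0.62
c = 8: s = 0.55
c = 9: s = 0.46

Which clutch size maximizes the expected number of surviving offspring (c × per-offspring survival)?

8

Expected surviving offspring = c × s(c):
  c=3: 3 × 0.94 = 2.820
  c=4: 4 × 0.85 = 3.400
  c=5: 5 × 0.78 = 3.900
  c=6: 6 × 0.71 = 4.260
  c=7: 7 × 0.62 = 4.340
  c=8: 8 × 0.55 = 4.400
  c=9: 9 × 0.46 = 4.140
Maximum at c = 8 (4.400 surviving offspring).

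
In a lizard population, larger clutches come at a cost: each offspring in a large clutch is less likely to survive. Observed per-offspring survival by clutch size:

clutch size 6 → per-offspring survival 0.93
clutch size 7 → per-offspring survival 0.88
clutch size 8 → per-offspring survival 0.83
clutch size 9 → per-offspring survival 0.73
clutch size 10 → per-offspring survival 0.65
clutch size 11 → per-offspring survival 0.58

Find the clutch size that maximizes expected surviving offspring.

Expected surviving offspring = c × s(c):
  c=6: 6 × 0.93 = 5.580
  c=7: 7 × 0.88 = 6.160
  c=8: 8 × 0.83 = 6.640
  c=9: 9 × 0.73 = 6.570
  c=10: 10 × 0.65 = 6.500
  c=11: 11 × 0.58 = 6.380
Maximum at c = 8 (6.640 surviving offspring).

8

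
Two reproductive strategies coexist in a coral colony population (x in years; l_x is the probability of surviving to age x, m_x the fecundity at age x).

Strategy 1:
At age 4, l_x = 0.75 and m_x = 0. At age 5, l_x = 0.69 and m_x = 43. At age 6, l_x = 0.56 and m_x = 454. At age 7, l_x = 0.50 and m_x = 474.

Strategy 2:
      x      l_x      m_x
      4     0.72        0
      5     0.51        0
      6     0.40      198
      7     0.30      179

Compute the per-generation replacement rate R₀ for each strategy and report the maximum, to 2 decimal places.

Strategy 1: R₀ = 0.75×0 + 0.69×43 + 0.56×454 + 0.50×474 = 520.9100
Strategy 2: R₀ = 0.72×0 + 0.51×0 + 0.40×198 + 0.30×179 = 132.9000
Highest R₀: strategy 1 with 520.9100.

520.91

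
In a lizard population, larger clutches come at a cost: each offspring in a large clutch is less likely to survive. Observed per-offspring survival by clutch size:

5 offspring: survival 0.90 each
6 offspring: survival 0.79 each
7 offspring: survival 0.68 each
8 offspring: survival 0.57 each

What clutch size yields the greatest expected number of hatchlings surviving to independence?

Expected hatchlings surviving to independence = c × s(c):
  c=5: 5 × 0.90 = 4.500
  c=6: 6 × 0.79 = 4.740
  c=7: 7 × 0.68 = 4.760
  c=8: 8 × 0.57 = 4.560
Maximum at c = 7 (4.760 hatchlings surviving to independence).

7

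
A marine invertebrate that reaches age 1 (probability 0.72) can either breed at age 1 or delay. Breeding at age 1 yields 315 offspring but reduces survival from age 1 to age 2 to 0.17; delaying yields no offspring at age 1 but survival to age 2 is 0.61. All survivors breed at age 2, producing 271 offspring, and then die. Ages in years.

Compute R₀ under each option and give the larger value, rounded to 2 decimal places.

breed at age 1: R₀ = 0.72 × (315 + 0.17 × 271) = 0.72 × 361.0700 = 259.9704
delay to age 2: R₀ = 0.72 × (0.61 × 271) = 0.72 × 165.3100 = 119.0232
Higher: breed at age 1 (259.9704).

259.97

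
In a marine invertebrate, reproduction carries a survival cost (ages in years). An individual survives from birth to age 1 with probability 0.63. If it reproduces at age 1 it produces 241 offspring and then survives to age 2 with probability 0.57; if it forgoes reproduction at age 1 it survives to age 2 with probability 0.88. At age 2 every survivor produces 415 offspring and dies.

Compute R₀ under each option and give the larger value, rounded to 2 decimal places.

300.86

breed at age 1: R₀ = 0.63 × (241 + 0.57 × 415) = 0.63 × 477.5500 = 300.8565
delay to age 2: R₀ = 0.63 × (0.88 × 415) = 0.63 × 365.2000 = 230.0760
Higher: breed at age 1 (300.8565).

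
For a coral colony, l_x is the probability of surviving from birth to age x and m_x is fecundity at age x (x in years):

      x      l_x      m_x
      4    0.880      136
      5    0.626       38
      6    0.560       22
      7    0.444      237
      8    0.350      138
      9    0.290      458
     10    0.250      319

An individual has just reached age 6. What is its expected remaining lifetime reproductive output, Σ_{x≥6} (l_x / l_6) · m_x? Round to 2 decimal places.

l_6 = 0.560. Conditional survival from age 6 to x is l_x / l_6.
  x=6: (0.560/0.560) × 22 = 22.0000
  x=7: (0.444/0.560) × 237 = 187.9071
  x=8: (0.350/0.560) × 138 = 86.2500
  x=9: (0.290/0.560) × 458 = 237.1786
  x=10: (0.250/0.560) × 319 = 142.4107
Sum = 22.0000 + 187.9071 + 86.2500 + 237.1786 + 142.4107 = 675.7464

675.75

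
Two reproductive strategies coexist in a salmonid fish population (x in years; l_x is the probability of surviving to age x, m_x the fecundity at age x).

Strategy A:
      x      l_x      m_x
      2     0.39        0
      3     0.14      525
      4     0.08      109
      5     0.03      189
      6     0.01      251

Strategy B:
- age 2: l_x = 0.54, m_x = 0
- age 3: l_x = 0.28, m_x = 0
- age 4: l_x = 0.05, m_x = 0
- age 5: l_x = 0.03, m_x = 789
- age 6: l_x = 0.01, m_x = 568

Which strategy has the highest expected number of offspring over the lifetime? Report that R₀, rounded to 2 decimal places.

90.40

Strategy A: R₀ = 0.39×0 + 0.14×525 + 0.08×109 + 0.03×189 + 0.01×251 = 90.4000
Strategy B: R₀ = 0.54×0 + 0.28×0 + 0.05×0 + 0.03×789 + 0.01×568 = 29.3500
Highest R₀: strategy A with 90.4000.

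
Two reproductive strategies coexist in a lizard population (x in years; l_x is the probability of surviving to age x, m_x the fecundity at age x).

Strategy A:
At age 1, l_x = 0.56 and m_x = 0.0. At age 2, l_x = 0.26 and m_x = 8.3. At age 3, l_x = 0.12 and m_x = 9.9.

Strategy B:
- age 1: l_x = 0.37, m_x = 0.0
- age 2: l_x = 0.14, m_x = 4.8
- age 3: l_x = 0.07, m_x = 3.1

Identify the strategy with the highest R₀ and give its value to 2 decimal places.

3.35

Strategy A: R₀ = 0.56×0.0 + 0.26×8.3 + 0.12×9.9 = 3.3460
Strategy B: R₀ = 0.37×0.0 + 0.14×4.8 + 0.07×3.1 = 0.8890
Highest R₀: strategy A with 3.3460.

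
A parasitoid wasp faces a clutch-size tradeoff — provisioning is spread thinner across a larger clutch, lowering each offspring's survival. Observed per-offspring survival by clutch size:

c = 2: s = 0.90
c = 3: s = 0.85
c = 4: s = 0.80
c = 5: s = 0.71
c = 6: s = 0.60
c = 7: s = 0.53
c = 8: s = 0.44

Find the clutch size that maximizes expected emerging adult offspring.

Expected emerging adult offspring = c × s(c):
  c=2: 2 × 0.90 = 1.800
  c=3: 3 × 0.85 = 2.550
  c=4: 4 × 0.80 = 3.200
  c=5: 5 × 0.71 = 3.550
  c=6: 6 × 0.60 = 3.600
  c=7: 7 × 0.53 = 3.710
  c=8: 8 × 0.44 = 3.520
Maximum at c = 7 (3.710 emerging adult offspring).

7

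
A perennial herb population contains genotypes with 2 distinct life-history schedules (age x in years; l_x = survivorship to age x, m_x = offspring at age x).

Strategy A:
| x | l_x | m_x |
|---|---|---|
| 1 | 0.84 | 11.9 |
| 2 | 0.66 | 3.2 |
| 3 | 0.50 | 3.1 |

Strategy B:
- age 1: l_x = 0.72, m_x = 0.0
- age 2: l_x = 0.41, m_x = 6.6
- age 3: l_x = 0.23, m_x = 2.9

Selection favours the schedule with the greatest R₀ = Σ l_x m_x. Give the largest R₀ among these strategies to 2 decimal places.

13.66

Strategy A: R₀ = 0.84×11.9 + 0.66×3.2 + 0.50×3.1 = 13.6580
Strategy B: R₀ = 0.72×0.0 + 0.41×6.6 + 0.23×2.9 = 3.3730
Highest R₀: strategy A with 13.6580.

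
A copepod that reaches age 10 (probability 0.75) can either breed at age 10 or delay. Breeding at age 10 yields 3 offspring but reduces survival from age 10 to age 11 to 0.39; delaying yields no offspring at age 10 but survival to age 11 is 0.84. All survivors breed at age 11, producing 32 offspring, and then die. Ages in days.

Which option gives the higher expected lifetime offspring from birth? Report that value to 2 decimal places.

breed at age 10: R₀ = 0.75 × (3 + 0.39 × 32) = 0.75 × 15.4800 = 11.6100
delay to age 11: R₀ = 0.75 × (0.84 × 32) = 0.75 × 26.8800 = 20.1600
Higher: delay to age 11 (20.1600).

20.16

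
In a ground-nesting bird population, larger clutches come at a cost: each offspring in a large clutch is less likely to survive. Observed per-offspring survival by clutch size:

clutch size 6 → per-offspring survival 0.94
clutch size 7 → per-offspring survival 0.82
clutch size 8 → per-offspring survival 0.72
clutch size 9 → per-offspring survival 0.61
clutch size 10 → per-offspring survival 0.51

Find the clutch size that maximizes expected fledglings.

8

Expected fledglings = c × s(c):
  c=6: 6 × 0.94 = 5.640
  c=7: 7 × 0.82 = 5.740
  c=8: 8 × 0.72 = 5.760
  c=9: 9 × 0.61 = 5.490
  c=10: 10 × 0.51 = 5.100
Maximum at c = 8 (5.760 fledglings).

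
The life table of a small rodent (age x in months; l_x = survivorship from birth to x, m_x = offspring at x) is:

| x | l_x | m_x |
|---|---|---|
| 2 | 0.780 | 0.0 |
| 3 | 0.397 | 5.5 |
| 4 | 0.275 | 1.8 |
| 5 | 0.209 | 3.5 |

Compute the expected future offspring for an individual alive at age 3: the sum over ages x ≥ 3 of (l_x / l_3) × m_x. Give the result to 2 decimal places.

l_3 = 0.397. Conditional survival from age 3 to x is l_x / l_3.
  x=3: (0.397/0.397) × 5.5 = 5.5000
  x=4: (0.275/0.397) × 1.8 = 1.2469
  x=5: (0.209/0.397) × 3.5 = 1.8426
Sum = 5.5000 + 1.2469 + 1.8426 = 8.5894

8.59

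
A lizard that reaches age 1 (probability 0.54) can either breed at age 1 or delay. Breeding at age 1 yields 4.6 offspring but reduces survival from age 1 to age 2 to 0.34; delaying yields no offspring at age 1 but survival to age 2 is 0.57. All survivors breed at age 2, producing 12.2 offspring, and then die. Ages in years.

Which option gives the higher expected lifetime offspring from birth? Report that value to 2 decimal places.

breed at age 1: R₀ = 0.54 × (4.6 + 0.34 × 12.2) = 0.54 × 8.7480 = 4.7239
delay to age 2: R₀ = 0.54 × (0.57 × 12.2) = 0.54 × 6.9540 = 3.7552
Higher: breed at age 1 (4.7239).

4.72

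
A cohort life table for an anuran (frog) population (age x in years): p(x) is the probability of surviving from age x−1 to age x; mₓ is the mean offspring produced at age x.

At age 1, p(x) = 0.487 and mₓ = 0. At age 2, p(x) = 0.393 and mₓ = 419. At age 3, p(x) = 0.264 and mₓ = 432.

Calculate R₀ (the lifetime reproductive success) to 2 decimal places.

102.02

Survivorship from birth: l_x = p_1·p_2·…·p_x.
  l_1 = 0.48700
  l_2 = 0.19139
  l_3 = 0.05053
R₀ = Σ l_x mₓ:
  age 1: 0.48700 × 0 = 0.0000
  age 2: 0.19139 × 419 = 80.1924
  age 3: 0.05053 × 432 = 21.8290
R₀ = 0.0000 + 80.1924 + 21.8290 = 102.0214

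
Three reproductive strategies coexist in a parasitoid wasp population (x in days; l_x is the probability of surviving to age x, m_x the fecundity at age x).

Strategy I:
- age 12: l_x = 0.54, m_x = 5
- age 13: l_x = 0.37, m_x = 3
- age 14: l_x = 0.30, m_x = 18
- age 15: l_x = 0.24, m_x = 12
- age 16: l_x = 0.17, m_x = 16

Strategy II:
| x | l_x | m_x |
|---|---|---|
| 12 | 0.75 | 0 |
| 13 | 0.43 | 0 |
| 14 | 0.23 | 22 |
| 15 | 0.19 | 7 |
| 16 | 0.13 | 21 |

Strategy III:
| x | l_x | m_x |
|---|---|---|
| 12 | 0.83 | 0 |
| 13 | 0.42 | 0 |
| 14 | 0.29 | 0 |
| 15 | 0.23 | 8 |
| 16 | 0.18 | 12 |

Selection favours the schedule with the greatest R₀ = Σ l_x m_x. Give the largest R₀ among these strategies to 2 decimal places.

14.81

Strategy I: R₀ = 0.54×5 + 0.37×3 + 0.30×18 + 0.24×12 + 0.17×16 = 14.8100
Strategy II: R₀ = 0.75×0 + 0.43×0 + 0.23×22 + 0.19×7 + 0.13×21 = 9.1200
Strategy III: R₀ = 0.83×0 + 0.42×0 + 0.29×0 + 0.23×8 + 0.18×12 = 4.0000
Highest R₀: strategy I with 14.8100.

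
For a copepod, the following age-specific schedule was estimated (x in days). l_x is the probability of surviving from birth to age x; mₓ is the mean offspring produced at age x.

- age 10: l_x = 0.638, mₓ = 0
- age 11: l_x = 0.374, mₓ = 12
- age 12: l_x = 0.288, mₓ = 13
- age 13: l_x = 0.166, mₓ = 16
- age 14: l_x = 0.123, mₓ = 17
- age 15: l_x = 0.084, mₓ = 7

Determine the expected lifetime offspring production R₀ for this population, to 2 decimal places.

13.57

R₀ = Σ l_x mₓ:
  age 10: 0.638 × 0 = 0.0000
  age 11: 0.374 × 12 = 4.4880
  age 12: 0.288 × 13 = 3.7440
  age 13: 0.166 × 16 = 2.6560
  age 14: 0.123 × 17 = 2.0910
  age 15: 0.084 × 7 = 0.5880
R₀ = 0.0000 + 4.4880 + 3.7440 + 2.6560 + 2.0910 + 0.5880 = 13.5670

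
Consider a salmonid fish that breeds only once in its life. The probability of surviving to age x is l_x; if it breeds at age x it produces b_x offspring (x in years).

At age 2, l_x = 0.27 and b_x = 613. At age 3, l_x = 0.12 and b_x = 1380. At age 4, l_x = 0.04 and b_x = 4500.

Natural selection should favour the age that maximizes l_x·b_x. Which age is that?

Expected offspring if breeding at age x = l_x × b_x:
  age 2: 0.27 × 613 = 165.510
  age 3: 0.12 × 1380 = 165.600
  age 4: 0.04 × 4500 = 180.000
Maximum at age 4 (180.000).

4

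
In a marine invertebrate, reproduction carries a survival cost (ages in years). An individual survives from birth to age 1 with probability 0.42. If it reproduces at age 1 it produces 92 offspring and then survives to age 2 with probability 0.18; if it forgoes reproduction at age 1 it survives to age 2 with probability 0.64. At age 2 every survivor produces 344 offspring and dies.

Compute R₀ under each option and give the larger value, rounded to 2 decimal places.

breed at age 1: R₀ = 0.42 × (92 + 0.18 × 344) = 0.42 × 153.9200 = 64.6464
delay to age 2: R₀ = 0.42 × (0.64 × 344) = 0.42 × 220.1600 = 92.4672
Higher: delay to age 2 (92.4672).

92.47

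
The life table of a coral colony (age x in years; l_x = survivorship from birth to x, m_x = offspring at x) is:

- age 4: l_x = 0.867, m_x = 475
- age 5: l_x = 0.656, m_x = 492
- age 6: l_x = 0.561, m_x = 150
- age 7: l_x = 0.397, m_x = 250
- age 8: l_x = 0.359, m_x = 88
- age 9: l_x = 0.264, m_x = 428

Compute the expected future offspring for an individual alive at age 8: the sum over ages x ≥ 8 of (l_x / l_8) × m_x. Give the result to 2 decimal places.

l_8 = 0.359. Conditional survival from age 8 to x is l_x / l_8.
  x=8: (0.359/0.359) × 88 = 88.0000
  x=9: (0.264/0.359) × 428 = 314.7409
Sum = 88.0000 + 314.7409 = 402.7409

402.74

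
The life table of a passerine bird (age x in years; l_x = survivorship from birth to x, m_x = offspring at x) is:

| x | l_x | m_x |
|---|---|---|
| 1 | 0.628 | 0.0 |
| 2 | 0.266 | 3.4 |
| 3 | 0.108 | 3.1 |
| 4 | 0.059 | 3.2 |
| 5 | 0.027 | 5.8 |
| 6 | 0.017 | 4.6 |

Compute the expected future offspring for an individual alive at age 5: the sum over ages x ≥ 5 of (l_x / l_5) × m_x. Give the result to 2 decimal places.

8.70

l_5 = 0.027. Conditional survival from age 5 to x is l_x / l_5.
  x=5: (0.027/0.027) × 5.8 = 5.8000
  x=6: (0.017/0.027) × 4.6 = 2.8963
Sum = 5.8000 + 2.8963 = 8.6963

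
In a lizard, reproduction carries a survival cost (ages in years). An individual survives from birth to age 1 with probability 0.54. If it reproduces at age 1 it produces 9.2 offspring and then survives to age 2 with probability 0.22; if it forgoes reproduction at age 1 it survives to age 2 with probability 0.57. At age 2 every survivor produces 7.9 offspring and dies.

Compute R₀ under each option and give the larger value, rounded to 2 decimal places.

breed at age 1: R₀ = 0.54 × (9.2 + 0.22 × 7.9) = 0.54 × 10.9380 = 5.9065
delay to age 2: R₀ = 0.54 × (0.57 × 7.9) = 0.54 × 4.5030 = 2.4316
Higher: breed at age 1 (5.9065).

5.91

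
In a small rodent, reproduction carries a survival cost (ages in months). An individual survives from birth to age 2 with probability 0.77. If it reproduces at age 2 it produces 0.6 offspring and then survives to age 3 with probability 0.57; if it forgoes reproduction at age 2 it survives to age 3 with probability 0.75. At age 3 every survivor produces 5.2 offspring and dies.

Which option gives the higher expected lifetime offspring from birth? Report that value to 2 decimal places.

3.00

breed at age 2: R₀ = 0.77 × (0.6 + 0.57 × 5.2) = 0.77 × 3.5640 = 2.7443
delay to age 3: R₀ = 0.77 × (0.75 × 5.2) = 0.77 × 3.9000 = 3.0030
Higher: delay to age 3 (3.0030).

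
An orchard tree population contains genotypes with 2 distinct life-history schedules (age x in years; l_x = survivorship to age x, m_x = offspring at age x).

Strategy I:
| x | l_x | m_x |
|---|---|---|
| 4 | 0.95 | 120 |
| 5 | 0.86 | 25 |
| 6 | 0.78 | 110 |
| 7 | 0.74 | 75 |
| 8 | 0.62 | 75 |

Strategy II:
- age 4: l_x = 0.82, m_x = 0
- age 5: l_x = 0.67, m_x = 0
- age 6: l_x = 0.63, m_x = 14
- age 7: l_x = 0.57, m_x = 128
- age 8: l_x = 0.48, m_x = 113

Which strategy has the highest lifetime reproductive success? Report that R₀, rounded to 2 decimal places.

323.30

Strategy I: R₀ = 0.95×120 + 0.86×25 + 0.78×110 + 0.74×75 + 0.62×75 = 323.3000
Strategy II: R₀ = 0.82×0 + 0.67×0 + 0.63×14 + 0.57×128 + 0.48×113 = 136.0200
Highest R₀: strategy I with 323.3000.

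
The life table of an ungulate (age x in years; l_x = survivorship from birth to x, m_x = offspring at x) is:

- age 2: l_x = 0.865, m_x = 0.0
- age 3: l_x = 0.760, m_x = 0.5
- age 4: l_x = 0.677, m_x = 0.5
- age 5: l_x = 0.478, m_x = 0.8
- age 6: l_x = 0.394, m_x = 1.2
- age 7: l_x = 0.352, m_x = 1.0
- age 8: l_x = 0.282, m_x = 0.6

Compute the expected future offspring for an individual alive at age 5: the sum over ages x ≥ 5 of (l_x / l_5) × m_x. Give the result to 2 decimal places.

l_5 = 0.478. Conditional survival from age 5 to x is l_x / l_5.
  x=5: (0.478/0.478) × 0.8 = 0.8000
  x=6: (0.394/0.478) × 1.2 = 0.9891
  x=7: (0.352/0.478) × 1.0 = 0.7364
  x=8: (0.282/0.478) × 0.6 = 0.3540
Sum = 0.8000 + 0.9891 + 0.7364 + 0.3540 = 2.8795

2.88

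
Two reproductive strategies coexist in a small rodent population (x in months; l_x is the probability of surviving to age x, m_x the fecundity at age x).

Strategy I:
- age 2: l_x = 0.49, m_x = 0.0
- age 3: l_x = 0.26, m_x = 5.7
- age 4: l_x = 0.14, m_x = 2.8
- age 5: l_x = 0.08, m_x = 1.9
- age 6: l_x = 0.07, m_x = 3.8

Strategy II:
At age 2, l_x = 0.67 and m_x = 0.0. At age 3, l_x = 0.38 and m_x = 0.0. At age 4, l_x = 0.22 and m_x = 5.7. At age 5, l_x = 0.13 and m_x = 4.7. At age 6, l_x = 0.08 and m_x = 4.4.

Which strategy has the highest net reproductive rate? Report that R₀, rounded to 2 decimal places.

2.29

Strategy I: R₀ = 0.49×0.0 + 0.26×5.7 + 0.14×2.8 + 0.08×1.9 + 0.07×3.8 = 2.2920
Strategy II: R₀ = 0.67×0.0 + 0.38×0.0 + 0.22×5.7 + 0.13×4.7 + 0.08×4.4 = 2.2170
Highest R₀: strategy I with 2.2920.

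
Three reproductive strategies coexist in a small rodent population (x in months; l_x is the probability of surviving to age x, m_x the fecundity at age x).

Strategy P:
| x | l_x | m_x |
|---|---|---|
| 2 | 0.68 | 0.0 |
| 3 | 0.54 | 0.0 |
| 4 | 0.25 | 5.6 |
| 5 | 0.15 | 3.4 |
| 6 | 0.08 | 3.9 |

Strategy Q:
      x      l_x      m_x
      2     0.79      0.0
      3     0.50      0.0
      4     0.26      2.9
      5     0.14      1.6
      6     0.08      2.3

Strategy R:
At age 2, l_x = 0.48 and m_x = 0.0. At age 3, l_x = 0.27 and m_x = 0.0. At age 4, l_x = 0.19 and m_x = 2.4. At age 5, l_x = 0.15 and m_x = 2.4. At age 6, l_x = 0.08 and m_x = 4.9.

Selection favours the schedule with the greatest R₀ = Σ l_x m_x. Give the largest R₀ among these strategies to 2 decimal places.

2.22

Strategy P: R₀ = 0.68×0.0 + 0.54×0.0 + 0.25×5.6 + 0.15×3.4 + 0.08×3.9 = 2.2220
Strategy Q: R₀ = 0.79×0.0 + 0.50×0.0 + 0.26×2.9 + 0.14×1.6 + 0.08×2.3 = 1.1620
Strategy R: R₀ = 0.48×0.0 + 0.27×0.0 + 0.19×2.4 + 0.15×2.4 + 0.08×4.9 = 1.2080
Highest R₀: strategy P with 2.2220.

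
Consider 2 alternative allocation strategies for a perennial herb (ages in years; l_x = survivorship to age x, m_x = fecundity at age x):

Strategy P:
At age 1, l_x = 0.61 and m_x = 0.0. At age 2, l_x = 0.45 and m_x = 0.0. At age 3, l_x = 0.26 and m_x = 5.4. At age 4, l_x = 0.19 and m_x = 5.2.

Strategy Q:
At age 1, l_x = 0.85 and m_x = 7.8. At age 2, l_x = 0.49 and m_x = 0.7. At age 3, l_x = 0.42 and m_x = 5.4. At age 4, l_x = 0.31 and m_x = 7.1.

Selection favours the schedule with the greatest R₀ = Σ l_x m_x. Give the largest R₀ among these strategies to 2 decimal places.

Strategy P: R₀ = 0.61×0.0 + 0.45×0.0 + 0.26×5.4 + 0.19×5.2 = 2.3920
Strategy Q: R₀ = 0.85×7.8 + 0.49×0.7 + 0.42×5.4 + 0.31×7.1 = 11.4420
Highest R₀: strategy Q with 11.4420.

11.44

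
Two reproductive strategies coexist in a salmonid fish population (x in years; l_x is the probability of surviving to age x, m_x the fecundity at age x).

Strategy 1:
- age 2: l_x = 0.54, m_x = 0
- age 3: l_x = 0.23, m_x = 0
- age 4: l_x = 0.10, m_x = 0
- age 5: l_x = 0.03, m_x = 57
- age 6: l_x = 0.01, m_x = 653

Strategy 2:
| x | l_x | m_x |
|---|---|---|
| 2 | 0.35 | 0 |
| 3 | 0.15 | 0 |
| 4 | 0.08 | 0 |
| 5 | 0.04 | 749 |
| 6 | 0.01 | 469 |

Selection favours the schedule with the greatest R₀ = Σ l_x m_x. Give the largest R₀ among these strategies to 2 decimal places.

34.65

Strategy 1: R₀ = 0.54×0 + 0.23×0 + 0.10×0 + 0.03×57 + 0.01×653 = 8.2400
Strategy 2: R₀ = 0.35×0 + 0.15×0 + 0.08×0 + 0.04×749 + 0.01×469 = 34.6500
Highest R₀: strategy 2 with 34.6500.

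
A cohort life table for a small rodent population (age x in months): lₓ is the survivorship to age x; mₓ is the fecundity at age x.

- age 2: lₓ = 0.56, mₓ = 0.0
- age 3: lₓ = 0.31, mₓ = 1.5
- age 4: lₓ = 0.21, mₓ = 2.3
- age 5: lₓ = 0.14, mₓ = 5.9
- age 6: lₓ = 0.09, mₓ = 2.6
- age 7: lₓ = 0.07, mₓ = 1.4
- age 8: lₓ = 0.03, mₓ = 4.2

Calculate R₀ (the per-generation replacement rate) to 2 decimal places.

R₀ = Σ lₓ mₓ:
  age 2: 0.56 × 0.0 = 0.0000
  age 3: 0.31 × 1.5 = 0.4650
  age 4: 0.21 × 2.3 = 0.4830
  age 5: 0.14 × 5.9 = 0.8260
  age 6: 0.09 × 2.6 = 0.2340
  age 7: 0.07 × 1.4 = 0.0980
  age 8: 0.03 × 4.2 = 0.1260
R₀ = 0.0000 + 0.4650 + 0.4830 + 0.8260 + 0.2340 + 0.0980 + 0.1260 = 2.2320

2.23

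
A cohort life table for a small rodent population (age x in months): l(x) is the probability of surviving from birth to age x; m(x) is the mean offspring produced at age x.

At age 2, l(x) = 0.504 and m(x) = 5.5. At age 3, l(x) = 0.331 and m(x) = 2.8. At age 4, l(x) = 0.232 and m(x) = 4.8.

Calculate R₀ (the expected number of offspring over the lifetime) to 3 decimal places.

4.812

R₀ = Σ l(x) m(x):
  age 2: 0.504 × 5.5 = 2.7720
  age 3: 0.331 × 2.8 = 0.9268
  age 4: 0.232 × 4.8 = 1.1136
R₀ = 2.7720 + 0.9268 + 1.1136 = 4.8124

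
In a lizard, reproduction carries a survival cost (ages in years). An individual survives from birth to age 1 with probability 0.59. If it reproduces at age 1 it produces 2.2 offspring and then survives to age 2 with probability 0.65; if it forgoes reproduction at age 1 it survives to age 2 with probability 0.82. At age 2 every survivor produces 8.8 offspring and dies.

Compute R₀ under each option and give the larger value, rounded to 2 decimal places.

breed at age 1: R₀ = 0.59 × (2.2 + 0.65 × 8.8) = 0.59 × 7.9200 = 4.6728
delay to age 2: R₀ = 0.59 × (0.82 × 8.8) = 0.59 × 7.2160 = 4.2574
Higher: breed at age 1 (4.6728).

4.67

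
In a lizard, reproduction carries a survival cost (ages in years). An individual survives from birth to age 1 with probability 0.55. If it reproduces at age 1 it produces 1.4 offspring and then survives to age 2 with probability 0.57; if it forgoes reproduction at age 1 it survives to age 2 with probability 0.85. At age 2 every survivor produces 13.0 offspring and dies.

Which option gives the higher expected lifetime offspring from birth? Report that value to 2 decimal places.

breed at age 1: R₀ = 0.55 × (1.4 + 0.57 × 13.0) = 0.55 × 8.8100 = 4.8455
delay to age 2: R₀ = 0.55 × (0.85 × 13.0) = 0.55 × 11.0500 = 6.0775
Higher: delay to age 2 (6.0775).

6.08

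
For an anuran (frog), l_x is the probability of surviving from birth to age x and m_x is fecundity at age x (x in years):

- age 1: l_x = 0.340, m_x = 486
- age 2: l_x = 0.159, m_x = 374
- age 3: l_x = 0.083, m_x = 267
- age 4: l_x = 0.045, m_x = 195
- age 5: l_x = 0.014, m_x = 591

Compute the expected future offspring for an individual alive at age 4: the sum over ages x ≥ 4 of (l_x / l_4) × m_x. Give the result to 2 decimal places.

l_4 = 0.045. Conditional survival from age 4 to x is l_x / l_4.
  x=4: (0.045/0.045) × 195 = 195.0000
  x=5: (0.014/0.045) × 591 = 183.8667
Sum = 195.0000 + 183.8667 = 378.8667

378.87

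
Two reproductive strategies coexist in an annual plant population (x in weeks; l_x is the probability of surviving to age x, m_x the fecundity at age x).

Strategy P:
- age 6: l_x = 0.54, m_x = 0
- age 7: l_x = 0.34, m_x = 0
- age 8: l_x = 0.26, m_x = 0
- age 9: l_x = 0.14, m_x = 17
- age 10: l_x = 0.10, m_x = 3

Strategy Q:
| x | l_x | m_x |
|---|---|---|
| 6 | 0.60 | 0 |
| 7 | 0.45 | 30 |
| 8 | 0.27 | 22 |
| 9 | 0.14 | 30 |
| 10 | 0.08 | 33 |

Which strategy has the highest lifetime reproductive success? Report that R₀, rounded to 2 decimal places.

Strategy P: R₀ = 0.54×0 + 0.34×0 + 0.26×0 + 0.14×17 + 0.10×3 = 2.6800
Strategy Q: R₀ = 0.60×0 + 0.45×30 + 0.27×22 + 0.14×30 + 0.08×33 = 26.2800
Highest R₀: strategy Q with 26.2800.

26.28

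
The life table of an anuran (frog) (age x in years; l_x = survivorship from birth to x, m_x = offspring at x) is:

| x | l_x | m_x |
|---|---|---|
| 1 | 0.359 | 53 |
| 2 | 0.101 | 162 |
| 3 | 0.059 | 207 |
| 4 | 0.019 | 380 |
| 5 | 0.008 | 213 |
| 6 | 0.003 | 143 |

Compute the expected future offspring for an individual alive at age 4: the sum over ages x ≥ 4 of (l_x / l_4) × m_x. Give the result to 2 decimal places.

492.26

l_4 = 0.019. Conditional survival from age 4 to x is l_x / l_4.
  x=4: (0.019/0.019) × 380 = 380.0000
  x=5: (0.008/0.019) × 213 = 89.6842
  x=6: (0.003/0.019) × 143 = 22.5789
Sum = 380.0000 + 89.6842 + 22.5789 = 492.2632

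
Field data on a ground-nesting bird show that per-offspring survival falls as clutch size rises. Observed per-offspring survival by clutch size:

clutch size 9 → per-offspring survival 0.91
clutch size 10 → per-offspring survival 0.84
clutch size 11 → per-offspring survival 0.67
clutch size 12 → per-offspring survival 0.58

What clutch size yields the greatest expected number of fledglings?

10

Expected fledglings = c × s(c):
  c=9: 9 × 0.91 = 8.190
  c=10: 10 × 0.84 = 8.400
  c=11: 11 × 0.67 = 7.370
  c=12: 12 × 0.58 = 6.960
Maximum at c = 10 (8.400 fledglings).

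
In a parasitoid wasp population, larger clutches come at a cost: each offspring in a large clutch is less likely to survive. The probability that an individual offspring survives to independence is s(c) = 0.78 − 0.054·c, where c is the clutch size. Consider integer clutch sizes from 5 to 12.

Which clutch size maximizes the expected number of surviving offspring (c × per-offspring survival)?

7

Expected surviving offspring = c × s(c):
  c=5: 5 × 0.510 = 2.550
  c=6: 6 × 0.456 = 2.736
  c=7: 7 × 0.402 = 2.814
  c=8: 8 × 0.348 = 2.784
  c=9: 9 × 0.294 = 2.646
  c=10: 10 × 0.240 = 2.400
  c=11: 11 × 0.186 = 2.046
  c=12: 12 × 0.132 = 1.584
Maximum at c = 7 (2.814 surviving offspring).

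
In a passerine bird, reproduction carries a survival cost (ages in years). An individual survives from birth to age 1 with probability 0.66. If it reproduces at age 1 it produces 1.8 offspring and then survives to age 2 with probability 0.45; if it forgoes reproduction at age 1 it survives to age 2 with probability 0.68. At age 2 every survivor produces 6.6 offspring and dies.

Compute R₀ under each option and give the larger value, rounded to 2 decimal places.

breed at age 1: R₀ = 0.66 × (1.8 + 0.45 × 6.6) = 0.66 × 4.7700 = 3.1482
delay to age 2: R₀ = 0.66 × (0.68 × 6.6) = 0.66 × 4.4880 = 2.9621
Higher: breed at age 1 (3.1482).

3.15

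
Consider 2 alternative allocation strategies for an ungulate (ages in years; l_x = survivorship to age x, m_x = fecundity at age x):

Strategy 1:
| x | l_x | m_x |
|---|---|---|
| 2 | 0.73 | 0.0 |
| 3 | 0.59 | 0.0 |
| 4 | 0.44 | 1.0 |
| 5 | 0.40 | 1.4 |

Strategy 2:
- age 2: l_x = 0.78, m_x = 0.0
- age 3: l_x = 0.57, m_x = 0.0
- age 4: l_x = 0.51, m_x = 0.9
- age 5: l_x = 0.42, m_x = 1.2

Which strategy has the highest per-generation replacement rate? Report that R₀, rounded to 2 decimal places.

Strategy 1: R₀ = 0.73×0.0 + 0.59×0.0 + 0.44×1.0 + 0.40×1.4 = 1.0000
Strategy 2: R₀ = 0.78×0.0 + 0.57×0.0 + 0.51×0.9 + 0.42×1.2 = 0.9630
Highest R₀: strategy 1 with 1.0000.

1.00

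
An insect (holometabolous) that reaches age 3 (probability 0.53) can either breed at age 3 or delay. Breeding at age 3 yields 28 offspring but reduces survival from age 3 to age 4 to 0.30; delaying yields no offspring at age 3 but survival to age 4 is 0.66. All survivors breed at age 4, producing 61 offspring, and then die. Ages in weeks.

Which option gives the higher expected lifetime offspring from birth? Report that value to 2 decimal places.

24.54

breed at age 3: R₀ = 0.53 × (28 + 0.30 × 61) = 0.53 × 46.3000 = 24.5390
delay to age 4: R₀ = 0.53 × (0.66 × 61) = 0.53 × 40.2600 = 21.3378
Higher: breed at age 3 (24.5390).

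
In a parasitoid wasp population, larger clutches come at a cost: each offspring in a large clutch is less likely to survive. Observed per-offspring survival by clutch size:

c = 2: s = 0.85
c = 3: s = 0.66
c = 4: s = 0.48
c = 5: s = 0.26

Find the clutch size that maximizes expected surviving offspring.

Expected surviving offspring = c × s(c):
  c=2: 2 × 0.85 = 1.700
  c=3: 3 × 0.66 = 1.980
  c=4: 4 × 0.48 = 1.920
  c=5: 5 × 0.26 = 1.300
Maximum at c = 3 (1.980 surviving offspring).

3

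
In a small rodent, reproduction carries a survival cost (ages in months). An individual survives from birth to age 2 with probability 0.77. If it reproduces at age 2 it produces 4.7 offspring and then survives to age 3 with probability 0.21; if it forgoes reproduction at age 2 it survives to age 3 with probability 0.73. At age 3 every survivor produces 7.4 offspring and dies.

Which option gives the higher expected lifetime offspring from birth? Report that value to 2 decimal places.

breed at age 2: R₀ = 0.77 × (4.7 + 0.21 × 7.4) = 0.77 × 6.2540 = 4.8156
delay to age 3: R₀ = 0.77 × (0.73 × 7.4) = 0.77 × 5.4020 = 4.1595
Higher: breed at age 2 (4.8156).

4.82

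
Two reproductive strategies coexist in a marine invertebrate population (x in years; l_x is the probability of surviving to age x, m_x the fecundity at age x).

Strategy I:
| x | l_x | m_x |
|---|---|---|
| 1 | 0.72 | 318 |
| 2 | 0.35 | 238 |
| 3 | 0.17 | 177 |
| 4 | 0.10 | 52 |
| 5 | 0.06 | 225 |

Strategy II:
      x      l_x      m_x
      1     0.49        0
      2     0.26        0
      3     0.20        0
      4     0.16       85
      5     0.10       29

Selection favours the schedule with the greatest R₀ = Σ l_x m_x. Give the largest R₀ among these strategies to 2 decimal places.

361.05

Strategy I: R₀ = 0.72×318 + 0.35×238 + 0.17×177 + 0.10×52 + 0.06×225 = 361.0500
Strategy II: R₀ = 0.49×0 + 0.26×0 + 0.20×0 + 0.16×85 + 0.10×29 = 16.5000
Highest R₀: strategy I with 361.0500.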